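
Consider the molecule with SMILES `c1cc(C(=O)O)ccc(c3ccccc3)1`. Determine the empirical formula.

C13H10O2

Atom tally by fragment:
  benzene ring core → C:6 H:6
  (− 2 ring H displaced by substituents)
  + COOH → C:1 H:1 O:2
  + C6H5 → C:6 H:5
Element totals:
  C: 13
  H: 10
  O: 2
Molecular formula: C13H10O2.
gcd of subscripts (13, 10, 2) = 1, so the empirical formula equals the molecular formula.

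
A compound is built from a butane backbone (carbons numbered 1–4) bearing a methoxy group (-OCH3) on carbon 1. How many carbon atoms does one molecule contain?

Atom tally by fragment:
  CH3OCH2 → C:2 H:5 O:1
  CH2 → C:1 H:2
  CH2 → C:1 H:2
  CH3 → C:1 H:3
Element totals:
  C: 5
  H: 12
  O: 1

5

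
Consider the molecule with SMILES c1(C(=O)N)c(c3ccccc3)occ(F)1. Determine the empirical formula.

C11H8FNO2

Atom tally by fragment:
  furan ring core → C:4 H:4 O:1
  (− 3 ring H displaced by substituents)
  + CONH2 → C:1 H:2 O:1 N:1
  + C6H5 → C:6 H:5
  + F → F:1
Element totals:
  C: 11
  H: 8
  F: 1
  N: 1
  O: 2
Molecular formula: C11H8FNO2.
gcd of subscripts (11, 1, 8, 1, 2) = 1, so the empirical formula equals the molecular formula.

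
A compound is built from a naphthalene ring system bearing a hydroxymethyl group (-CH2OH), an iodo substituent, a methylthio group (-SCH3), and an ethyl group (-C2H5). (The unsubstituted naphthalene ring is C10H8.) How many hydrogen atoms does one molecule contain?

15

Atom tally by fragment:
  naphthalene ring system core → C:10 H:8
  (− 4 ring H displaced by substituents)
  + CH2OH → C:1 H:3 O:1
  + I → I:1
  + SCH3 → C:1 H:3 S:1
  + C2H5 → C:2 H:5
Element totals:
  C: 14
  H: 15
  I: 1
  O: 1
  S: 1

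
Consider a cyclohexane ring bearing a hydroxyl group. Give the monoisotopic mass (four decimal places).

100.0888

Atom tally by fragment:
  cyclohexane ring core → C:6 H:12
  (− 1 ring H displaced by substituents)
  + OH → O:1 H:1
Element totals:
  C: 6
  H: 12
  O: 1
Molecular formula: C6H12O.
  M = 6(12.0) + 12(1.007825) + 15.994915
    = 72.000000 + 12.093900 + 15.994915 = 100.088815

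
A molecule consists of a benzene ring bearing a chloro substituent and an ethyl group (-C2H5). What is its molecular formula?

C8H9Cl

Atom tally by fragment:
  benzene ring core → C:6 H:6
  (− 2 ring H displaced by substituents)
  + Cl → Cl:1
  + C2H5 → C:2 H:5
Element totals:
  C: 8
  H: 9
  Cl: 1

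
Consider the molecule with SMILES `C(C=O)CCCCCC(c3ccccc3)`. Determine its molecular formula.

Atom tally by fragment:
  OHCCH2 → C:2 H:3 O:1
  CH2 → C:1 H:2
  CH2 → C:1 H:2
  CH2 → C:1 H:2
  CH2 → C:1 H:2
  CH2 → C:1 H:2
  CH2C6H5 → C:7 H:7
Element totals:
  C: 14
  H: 20
  O: 1

C14H20O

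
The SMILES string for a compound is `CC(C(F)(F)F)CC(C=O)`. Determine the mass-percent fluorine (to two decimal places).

36.98%

Atom tally by fragment:
  CH3 → C:1 H:3
  CH(CF3) → C:2 H:1 F:3
  CH2 → C:1 H:2
  CH2CHO → C:2 H:3 O:1
Element totals:
  C: 6
  H: 9
  F: 3
  O: 1
Molecular formula: C6H9F3O.
Molar mass = 154.131 g/mol.
Mass from F: 3 × 18.998 = 56.994 g/mol.
%F = 56.994 / 154.131 × 100 = 36.98%.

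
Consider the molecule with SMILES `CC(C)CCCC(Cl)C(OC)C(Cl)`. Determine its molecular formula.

Atom tally by fragment:
  CH3 → C:1 H:3
  CH(CH3) → C:2 H:4
  CH2 → C:1 H:2
  CH2 → C:1 H:2
  CH2 → C:1 H:2
  CH(Cl) → C:1 H:1 Cl:1
  CH(OCH3) → C:2 H:4 O:1
  CH2Cl → C:1 H:2 Cl:1
Element totals:
  C: 10
  H: 20
  Cl: 2
  O: 1

C10H20Cl2O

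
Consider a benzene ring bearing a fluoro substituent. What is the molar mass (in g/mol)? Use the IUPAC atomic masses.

Atom tally by fragment:
  benzene ring core → C:6 H:6
  (− 1 ring H displaced by substituents)
  + F → F:1
Element totals:
  C: 6
  H: 5
  F: 1
Molecular formula: C6H5F.
  M = 6(12.011) + 5(1.008) + 18.998
    = 72.066 + 5.040 + 18.998 = 96.104

96.10 g/mol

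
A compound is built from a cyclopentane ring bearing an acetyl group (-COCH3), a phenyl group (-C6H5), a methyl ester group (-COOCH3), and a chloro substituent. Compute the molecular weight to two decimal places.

Atom tally by fragment:
  cyclopentane ring core → C:5 H:10
  (− 4 ring H displaced by substituents)
  + COCH3 → C:2 H:3 O:1
  + C6H5 → C:6 H:5
  + COOCH3 → C:2 H:3 O:2
  + Cl → Cl:1
Element totals:
  C: 15
  H: 17
  Cl: 1
  O: 3
Molecular formula: C15H17ClO3.
  M = 15(12.011) + 17(1.008) + 35.45 + 3(15.999)
    = 180.165 + 17.136 + 35.450 + 47.997 = 280.748

280.75 g/mol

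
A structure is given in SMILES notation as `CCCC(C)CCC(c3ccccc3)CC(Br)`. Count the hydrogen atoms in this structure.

Atom tally by fragment:
  CH3 → C:1 H:3
  CH2 → C:1 H:2
  CH2 → C:1 H:2
  CH(CH3) → C:2 H:4
  CH2 → C:1 H:2
  CH2 → C:1 H:2
  CH(C6H5) → C:7 H:6
  CH2 → C:1 H:2
  CH2Br → C:1 H:2 Br:1
Element totals:
  C: 16
  H: 25
  Br: 1

25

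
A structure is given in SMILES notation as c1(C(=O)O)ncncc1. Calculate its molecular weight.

124.10 g/mol

Atom tally by fragment:
  pyrimidine ring core → C:4 H:4 N:2
  (− 1 ring H displaced by substituents)
  + COOH → C:1 H:1 O:2
Element totals:
  C: 5
  H: 4
  N: 2
  O: 2
Molecular formula: C5H4N2O2.
  M = 5(12.011) + 4(1.008) + 2(14.007) + 2(15.999)
    = 60.055 + 4.032 + 28.014 + 31.998 = 124.099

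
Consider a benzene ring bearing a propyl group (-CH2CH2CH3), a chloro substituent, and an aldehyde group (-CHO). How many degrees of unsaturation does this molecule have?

Atom tally by fragment:
  benzene ring core → C:6 H:6
  (− 3 ring H displaced by substituents)
  + CH2CH2CH3 → C:3 H:7
  + Cl → Cl:1
  + CHO → C:1 H:1 O:1
Element totals:
  C: 10
  H: 11
  Cl: 1
  O: 1
Molecular formula: C10H11ClO.
DoU = (2C + 2 + N − H − X) / 2 = (2·10 + 2 + 0 − 11 − 1) / 2 = 5.

5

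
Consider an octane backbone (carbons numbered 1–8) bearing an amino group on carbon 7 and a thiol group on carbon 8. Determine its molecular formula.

C8H19NS

Atom tally by fragment:
  CH3 → C:1 H:3
  CH2 → C:1 H:2
  CH2 → C:1 H:2
  CH2 → C:1 H:2
  CH2 → C:1 H:2
  CH2 → C:1 H:2
  CH(NH2) → C:1 H:3 N:1
  CH2SH → C:1 H:3 S:1
Element totals:
  C: 8
  H: 19
  N: 1
  S: 1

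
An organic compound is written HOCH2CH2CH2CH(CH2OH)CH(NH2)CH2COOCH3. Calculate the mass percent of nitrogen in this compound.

Atom tally by fragment:
  HOCH2CH2 → C:2 H:5 O:1
  CH2 → C:1 H:2
  CH(CH2OH) → C:2 H:4 O:1
  CH(NH2) → C:1 H:3 N:1
  CH2COOCH3 → C:3 H:5 O:2
Element totals:
  C: 9
  H: 19
  N: 1
  O: 4
Molecular formula: C9H19NO4.
Molar mass = 205.254 g/mol.
Mass from N: 1 × 14.007 = 14.007 g/mol.
%N = 14.007 / 205.254 × 100 = 6.82%.

6.82%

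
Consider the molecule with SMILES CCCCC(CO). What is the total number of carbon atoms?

6

Atom tally by fragment:
  CH3 → C:1 H:3
  CH2 → C:1 H:2
  CH2 → C:1 H:2
  CH2 → C:1 H:2
  CH2CH2OH → C:2 H:5 O:1
Element totals:
  C: 6
  H: 14
  O: 1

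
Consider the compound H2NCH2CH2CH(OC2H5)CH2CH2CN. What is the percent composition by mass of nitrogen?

17.93%

Atom tally by fragment:
  H2NCH2 → C:1 H:4 N:1
  CH2 → C:1 H:2
  CH(OC2H5) → C:3 H:6 O:1
  CH2 → C:1 H:2
  CH2CN → C:2 H:2 N:1
Element totals:
  C: 8
  H: 16
  N: 2
  O: 1
Molecular formula: C8H16N2O.
Molar mass = 156.229 g/mol.
Mass from N: 2 × 14.007 = 28.014 g/mol.
%N = 28.014 / 156.229 × 100 = 17.93%.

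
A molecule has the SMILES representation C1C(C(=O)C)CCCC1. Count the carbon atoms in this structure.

8

Atom tally by fragment:
  cyclohexane ring core → C:6 H:12
  (− 1 ring H displaced by substituents)
  + COCH3 → C:2 H:3 O:1
Element totals:
  C: 8
  H: 14
  O: 1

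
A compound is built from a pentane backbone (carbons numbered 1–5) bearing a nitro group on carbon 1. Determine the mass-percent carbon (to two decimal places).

51.26%

Atom tally by fragment:
  O2NCH2 → C:1 H:2 N:1 O:2
  CH2 → C:1 H:2
  CH2 → C:1 H:2
  CH2 → C:1 H:2
  CH3 → C:1 H:3
Element totals:
  C: 5
  H: 11
  N: 1
  O: 2
Molecular formula: C5H11NO2.
Molar mass = 117.148 g/mol.
Mass from C: 5 × 12.011 = 60.055 g/mol.
%C = 60.055 / 117.148 × 100 = 51.26%.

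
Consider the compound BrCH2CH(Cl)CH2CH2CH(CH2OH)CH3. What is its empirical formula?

C7H14BrClO

Atom tally by fragment:
  BrCH2 → C:1 H:2 Br:1
  CH(Cl) → C:1 H:1 Cl:1
  CH2 → C:1 H:2
  CH2 → C:1 H:2
  CH(CH2OH) → C:2 H:4 O:1
  CH3 → C:1 H:3
Element totals:
  C: 7
  H: 14
  Br: 1
  Cl: 1
  O: 1
Molecular formula: C7H14BrClO.
gcd of subscripts (1, 7, 1, 14, 1) = 1, so the empirical formula equals the molecular formula.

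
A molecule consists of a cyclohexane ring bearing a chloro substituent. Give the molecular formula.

C6H11Cl

Atom tally by fragment:
  cyclohexane ring core → C:6 H:12
  (− 1 ring H displaced by substituents)
  + Cl → Cl:1
Element totals:
  C: 6
  H: 11
  Cl: 1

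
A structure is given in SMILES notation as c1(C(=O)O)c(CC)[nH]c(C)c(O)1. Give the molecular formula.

Atom tally by fragment:
  pyrrole ring core → C:4 H:5 N:1
  (− 4 ring H displaced by substituents)
  + COOH → C:1 H:1 O:2
  + C2H5 → C:2 H:5
  + CH3 → C:1 H:3
  + OH → O:1 H:1
Element totals:
  C: 8
  H: 11
  N: 1
  O: 3

C8H11NO3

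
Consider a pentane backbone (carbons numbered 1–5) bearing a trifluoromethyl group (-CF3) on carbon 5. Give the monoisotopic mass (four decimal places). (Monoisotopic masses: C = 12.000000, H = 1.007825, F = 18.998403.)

Atom tally by fragment:
  CH3 → C:1 H:3
  CH2 → C:1 H:2
  CH2 → C:1 H:2
  CH2 → C:1 H:2
  CH2CF3 → C:2 H:2 F:3
Element totals:
  C: 6
  H: 11
  F: 3
Molecular formula: C6H11F3.
  M = 6(12.0) + 11(1.007825) + 3(18.998403)
    = 72.000000 + 11.086075 + 56.995209 = 140.081284

140.0813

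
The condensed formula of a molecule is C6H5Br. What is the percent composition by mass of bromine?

50.89%

Atom tally by fragment:
  benzene ring core → C:6 H:6
  (− 1 ring H displaced by substituents)
  + Br → Br:1
Element totals:
  C: 6
  H: 5
  Br: 1
Molecular formula: C6H5Br.
Molar mass = 157.010 g/mol.
Mass from Br: 1 × 79.904 = 79.904 g/mol.
%Br = 79.904 / 157.010 × 100 = 50.89%.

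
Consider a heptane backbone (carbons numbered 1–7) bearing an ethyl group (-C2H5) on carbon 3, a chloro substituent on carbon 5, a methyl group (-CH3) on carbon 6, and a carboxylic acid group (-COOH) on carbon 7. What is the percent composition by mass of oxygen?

14.50%

Atom tally by fragment:
  CH3 → C:1 H:3
  CH2 → C:1 H:2
  CH(C2H5) → C:3 H:6
  CH2 → C:1 H:2
  CH(Cl) → C:1 H:1 Cl:1
  CH(CH3) → C:2 H:4
  CH2COOH → C:2 H:3 O:2
Element totals:
  C: 11
  H: 21
  Cl: 1
  O: 2
Molecular formula: C11H21ClO2.
Molar mass = 220.737 g/mol.
Mass from O: 2 × 15.999 = 31.998 g/mol.
%O = 31.998 / 220.737 × 100 = 14.50%.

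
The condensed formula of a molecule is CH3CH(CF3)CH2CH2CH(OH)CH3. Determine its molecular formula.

C7H13F3O

Atom tally by fragment:
  CH3 → C:1 H:3
  CH(CF3) → C:2 H:1 F:3
  CH2 → C:1 H:2
  CH2 → C:1 H:2
  CH(OH) → C:1 H:2 O:1
  CH3 → C:1 H:3
Element totals:
  C: 7
  H: 13
  F: 3
  O: 1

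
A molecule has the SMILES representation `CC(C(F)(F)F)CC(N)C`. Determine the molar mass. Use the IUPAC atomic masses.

Atom tally by fragment:
  CH3 → C:1 H:3
  CH(CF3) → C:2 H:1 F:3
  CH2 → C:1 H:2
  CH(NH2) → C:1 H:3 N:1
  CH3 → C:1 H:3
Element totals:
  C: 6
  H: 12
  F: 3
  N: 1
Molecular formula: C6H12F3N.
  M = 6(12.011) + 12(1.008) + 3(18.998) + 14.007
    = 72.066 + 12.096 + 56.994 + 14.007 = 155.163

155.16 g/mol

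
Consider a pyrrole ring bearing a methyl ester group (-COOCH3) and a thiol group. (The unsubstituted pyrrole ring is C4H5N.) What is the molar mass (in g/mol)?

157.19 g/mol

Atom tally by fragment:
  pyrrole ring core → C:4 H:5 N:1
  (− 2 ring H displaced by substituents)
  + COOCH3 → C:2 H:3 O:2
  + SH → S:1 H:1
Element totals:
  C: 6
  H: 7
  N: 1
  O: 2
  S: 1
Molecular formula: C6H7NO2S.
  M = 6(12.011) + 7(1.008) + 14.007 + 2(15.999) + 32.06
    = 72.066 + 7.056 + 14.007 + 31.998 + 32.060 = 157.187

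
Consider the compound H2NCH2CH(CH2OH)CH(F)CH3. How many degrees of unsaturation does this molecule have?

0

Atom tally by fragment:
  H2NCH2 → C:1 H:4 N:1
  CH(CH2OH) → C:2 H:4 O:1
  CH(F) → C:1 H:1 F:1
  CH3 → C:1 H:3
Element totals:
  C: 5
  H: 12
  F: 1
  N: 1
  O: 1
Molecular formula: C5H12FNO.
DoU = (2C + 2 + N − H − X) / 2 = (2·5 + 2 + 1 − 12 − 1) / 2 = 0.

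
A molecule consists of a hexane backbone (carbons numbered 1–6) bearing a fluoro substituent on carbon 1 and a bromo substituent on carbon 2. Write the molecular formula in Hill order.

Atom tally by fragment:
  FCH2 → C:1 H:2 F:1
  CH(Br) → C:1 H:1 Br:1
  CH2 → C:1 H:2
  CH2 → C:1 H:2
  CH2 → C:1 H:2
  CH3 → C:1 H:3
Element totals:
  C: 6
  H: 12
  Br: 1
  F: 1

C6H12BrF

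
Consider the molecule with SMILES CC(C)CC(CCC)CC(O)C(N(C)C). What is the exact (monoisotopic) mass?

215.2249

Atom tally by fragment:
  CH3 → C:1 H:3
  CH(CH3) → C:2 H:4
  CH2 → C:1 H:2
  CH(CH2CH2CH3) → C:4 H:8
  CH2 → C:1 H:2
  CH(OH) → C:1 H:2 O:1
  CH2N(CH3)2 → C:3 H:8 N:1
Element totals:
  C: 13
  H: 29
  N: 1
  O: 1
Molecular formula: C13H29NO.
  M = 13(12.0) + 29(1.007825) + 14.003074 + 15.994915
    = 156.000000 + 29.226925 + 14.003074 + 15.994915 = 215.224914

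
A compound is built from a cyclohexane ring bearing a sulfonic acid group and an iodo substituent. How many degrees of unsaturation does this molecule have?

1

Atom tally by fragment:
  cyclohexane ring core → C:6 H:12
  (− 2 ring H displaced by substituents)
  + SO3H → S:1 O:3 H:1
  + I → I:1
Element totals:
  C: 6
  H: 11
  I: 1
  O: 3
  S: 1
Molecular formula: C6H11IO3S.
DoU = (2C + 2 + N − H − X) / 2 = (2·6 + 2 + 0 − 11 − 1) / 2 = 1.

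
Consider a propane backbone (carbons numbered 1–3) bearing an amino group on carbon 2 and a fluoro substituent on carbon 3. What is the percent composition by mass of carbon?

Atom tally by fragment:
  CH3 → C:1 H:3
  CH(NH2) → C:1 H:3 N:1
  CH2F → C:1 H:2 F:1
Element totals:
  C: 3
  H: 8
  F: 1
  N: 1
Molecular formula: C3H8FN.
Molar mass = 77.102 g/mol.
Mass from C: 3 × 12.011 = 36.033 g/mol.
%C = 36.033 / 77.102 × 100 = 46.73%.

46.73%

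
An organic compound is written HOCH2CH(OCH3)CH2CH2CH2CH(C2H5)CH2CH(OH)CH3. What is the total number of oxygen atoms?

3

Atom tally by fragment:
  HOCH2 → C:1 H:3 O:1
  CH(OCH3) → C:2 H:4 O:1
  CH2 → C:1 H:2
  CH2 → C:1 H:2
  CH2 → C:1 H:2
  CH(C2H5) → C:3 H:6
  CH2 → C:1 H:2
  CH(OH) → C:1 H:2 O:1
  CH3 → C:1 H:3
Element totals:
  C: 12
  H: 26
  O: 3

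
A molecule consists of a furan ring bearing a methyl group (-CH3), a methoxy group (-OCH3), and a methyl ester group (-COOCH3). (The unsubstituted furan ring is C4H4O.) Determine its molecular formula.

Atom tally by fragment:
  furan ring core → C:4 H:4 O:1
  (− 3 ring H displaced by substituents)
  + CH3 → C:1 H:3
  + OCH3 → C:1 H:3 O:1
  + COOCH3 → C:2 H:3 O:2
Element totals:
  C: 8
  H: 10
  O: 4

C8H10O4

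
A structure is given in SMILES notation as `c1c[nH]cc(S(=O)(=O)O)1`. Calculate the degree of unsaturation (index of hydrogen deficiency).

Atom tally by fragment:
  pyrrole ring core → C:4 H:5 N:1
  (− 1 ring H displaced by substituents)
  + SO3H → S:1 O:3 H:1
Element totals:
  C: 4
  H: 5
  N: 1
  O: 3
  S: 1
Molecular formula: C4H5NO3S.
DoU = (2C + 2 + N − H − X) / 2 = (2·4 + 2 + 1 − 5 − 0) / 2 = 3.

3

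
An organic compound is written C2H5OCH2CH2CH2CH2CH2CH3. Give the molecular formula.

C8H18O

Element totals:
  C: 8
  H: 18
  O: 1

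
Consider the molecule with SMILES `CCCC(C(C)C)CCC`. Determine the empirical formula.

C5H11

Atom tally by fragment:
  CH3 → C:1 H:3
  CH2 → C:1 H:2
  CH2 → C:1 H:2
  CH(CH(CH3)2) → C:4 H:8
  CH2 → C:1 H:2
  CH2 → C:1 H:2
  CH3 → C:1 H:3
Element totals:
  C: 10
  H: 22
Molecular formula: C10H22.
gcd of subscripts = 2; dividing each by 2:
  C: 10/2 = 5
  H: 22/2 = 11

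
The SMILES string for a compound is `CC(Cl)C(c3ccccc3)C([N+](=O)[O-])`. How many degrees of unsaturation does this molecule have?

5

Atom tally by fragment:
  CH3 → C:1 H:3
  CH(Cl) → C:1 H:1 Cl:1
  CH(C6H5) → C:7 H:6
  CH2NO2 → C:1 H:2 N:1 O:2
Element totals:
  C: 10
  H: 12
  Cl: 1
  N: 1
  O: 2
Molecular formula: C10H12ClNO2.
DoU = (2C + 2 + N − H − X) / 2 = (2·10 + 2 + 1 − 12 − 1) / 2 = 5.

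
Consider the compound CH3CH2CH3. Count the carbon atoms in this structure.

3

Atom tally by fragment:
  CH3 → C:1 H:3
  CH2 → C:1 H:2
  CH3 → C:1 H:3
Element totals:
  C: 3
  H: 8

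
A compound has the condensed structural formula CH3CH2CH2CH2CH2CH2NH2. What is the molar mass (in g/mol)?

Atom tally by fragment:
  CH3 → C:1 H:3
  CH2 → C:1 H:2
  CH2 → C:1 H:2
  CH2 → C:1 H:2
  CH2 → C:1 H:2
  CH2NH2 → C:1 H:4 N:1
Element totals:
  C: 6
  H: 15
  N: 1
Molecular formula: C6H15N.
  M = 6(12.011) + 15(1.008) + 14.007
    = 72.066 + 15.120 + 14.007 = 101.193

101.19 g/mol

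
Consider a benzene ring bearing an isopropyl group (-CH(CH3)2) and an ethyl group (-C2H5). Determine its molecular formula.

Atom tally by fragment:
  benzene ring core → C:6 H:6
  (− 2 ring H displaced by substituents)
  + CH(CH3)2 → C:3 H:7
  + C2H5 → C:2 H:5
Element totals:
  C: 11
  H: 16

C11H16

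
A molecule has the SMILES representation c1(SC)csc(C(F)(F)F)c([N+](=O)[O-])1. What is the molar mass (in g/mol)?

243.22 g/mol

Atom tally by fragment:
  thiophene ring core → C:4 H:4 S:1
  (− 3 ring H displaced by substituents)
  + SCH3 → C:1 H:3 S:1
  + CF3 → C:1 F:3
  + NO2 → N:1 O:2
Element totals:
  C: 6
  H: 4
  F: 3
  N: 1
  O: 2
  S: 2
Molecular formula: C6H4F3NO2S2.
  M = 6(12.011) + 4(1.008) + 3(18.998) + 14.007 + 2(15.999) + 2(32.06)
    = 72.066 + 4.032 + 56.994 + 14.007 + 31.998 + 64.120 = 243.217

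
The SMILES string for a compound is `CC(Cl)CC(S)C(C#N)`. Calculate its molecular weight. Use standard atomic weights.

163.66 g/mol

Atom tally by fragment:
  CH3 → C:1 H:3
  CH(Cl) → C:1 H:1 Cl:1
  CH2 → C:1 H:2
  CH(SH) → C:1 H:2 S:1
  CH2CN → C:2 H:2 N:1
Element totals:
  C: 6
  H: 10
  Cl: 1
  N: 1
  S: 1
Molecular formula: C6H10ClNS.
  M = 6(12.011) + 10(1.008) + 35.45 + 14.007 + 32.06
    = 72.066 + 10.080 + 35.450 + 14.007 + 32.060 = 163.663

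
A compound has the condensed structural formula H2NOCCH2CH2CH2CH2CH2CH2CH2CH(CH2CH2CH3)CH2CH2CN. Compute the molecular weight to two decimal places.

Element totals:
  C: 15
  H: 28
  N: 2
  O: 1
Molecular formula: C15H28N2O.
  M = 15(12.011) + 28(1.008) + 2(14.007) + 15.999
    = 180.165 + 28.224 + 28.014 + 15.999 = 252.402

252.40 g/mol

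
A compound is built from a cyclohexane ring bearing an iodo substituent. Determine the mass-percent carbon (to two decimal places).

34.31%

Atom tally by fragment:
  cyclohexane ring core → C:6 H:12
  (− 1 ring H displaced by substituents)
  + I → I:1
Element totals:
  C: 6
  H: 11
  I: 1
Molecular formula: C6H11I.
Molar mass = 210.058 g/mol.
Mass from C: 6 × 12.011 = 72.066 g/mol.
%C = 72.066 / 210.058 × 100 = 34.31%.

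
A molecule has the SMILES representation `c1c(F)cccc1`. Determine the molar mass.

96.10 g/mol

Atom tally by fragment:
  benzene ring core → C:6 H:6
  (− 1 ring H displaced by substituents)
  + F → F:1
Element totals:
  C: 6
  H: 5
  F: 1
Molecular formula: C6H5F.
  M = 6(12.011) + 5(1.008) + 18.998
    = 72.066 + 5.040 + 18.998 = 96.104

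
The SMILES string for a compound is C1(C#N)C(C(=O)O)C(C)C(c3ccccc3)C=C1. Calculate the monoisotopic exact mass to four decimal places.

Atom tally by fragment:
  cyclohexene ring core → C:6 H:10
  (− 4 ring H displaced by substituents)
  + CN → C:1 N:1
  + COOH → C:1 H:1 O:2
  + CH3 → C:1 H:3
  + C6H5 → C:6 H:5
Element totals:
  C: 15
  H: 15
  N: 1
  O: 2
Molecular formula: C15H15NO2.
  M = 15(12.0) + 15(1.007825) + 14.003074 + 2(15.994915)
    = 180.000000 + 15.117375 + 14.003074 + 31.989830 = 241.110279

241.1103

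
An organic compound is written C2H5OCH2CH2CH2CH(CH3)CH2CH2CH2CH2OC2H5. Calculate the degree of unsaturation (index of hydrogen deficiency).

Atom tally by fragment:
  C2H5OCH2 → C:3 H:7 O:1
  CH2 → C:1 H:2
  CH2 → C:1 H:2
  CH(CH3) → C:2 H:4
  CH2 → C:1 H:2
  CH2 → C:1 H:2
  CH2 → C:1 H:2
  CH2OC2H5 → C:3 H:7 O:1
Element totals:
  C: 13
  H: 28
  O: 2
Molecular formula: C13H28O2.
DoU = (2C + 2 + N − H − X) / 2 = (2·13 + 2 + 0 − 28 − 0) / 2 = 0.

0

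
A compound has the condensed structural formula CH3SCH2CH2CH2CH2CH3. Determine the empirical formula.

Element totals:
  C: 6
  H: 14
  S: 1
Molecular formula: C6H14S.
gcd of subscripts (6, 14, 1) = 1, so the empirical formula equals the molecular formula.

C6H14S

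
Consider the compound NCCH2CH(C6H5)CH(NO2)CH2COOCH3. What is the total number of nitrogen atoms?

2

Atom tally by fragment:
  NCCH2 → C:2 H:2 N:1
  CH(C6H5) → C:7 H:6
  CH(NO2) → C:1 H:1 N:1 O:2
  CH2COOCH3 → C:3 H:5 O:2
Element totals:
  C: 13
  H: 14
  N: 2
  O: 4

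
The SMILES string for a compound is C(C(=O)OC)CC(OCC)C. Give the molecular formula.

Atom tally by fragment:
  CH3OOCCH2 → C:3 H:5 O:2
  CH2 → C:1 H:2
  CH(OC2H5) → C:3 H:6 O:1
  CH3 → C:1 H:3
Element totals:
  C: 8
  H: 16
  O: 3

C8H16O3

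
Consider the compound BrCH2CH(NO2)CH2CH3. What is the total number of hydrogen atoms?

Element totals:
  C: 4
  H: 8
  Br: 1
  N: 1
  O: 2

8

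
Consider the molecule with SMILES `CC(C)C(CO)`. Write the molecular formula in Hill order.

Atom tally by fragment:
  CH3 → C:1 H:3
  CH(CH3) → C:2 H:4
  CH2CH2OH → C:2 H:5 O:1
Element totals:
  C: 5
  H: 12
  O: 1

C5H12O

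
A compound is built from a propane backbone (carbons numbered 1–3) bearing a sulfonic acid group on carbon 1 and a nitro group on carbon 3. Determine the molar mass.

169.15 g/mol

Atom tally by fragment:
  HO3SCH2 → C:1 H:3 S:1 O:3
  CH2 → C:1 H:2
  CH2NO2 → C:1 H:2 N:1 O:2
Element totals:
  C: 3
  H: 7
  N: 1
  O: 5
  S: 1
Molecular formula: C3H7NO5S.
  M = 3(12.011) + 7(1.008) + 14.007 + 5(15.999) + 32.06
    = 36.033 + 7.056 + 14.007 + 79.995 + 32.060 = 169.151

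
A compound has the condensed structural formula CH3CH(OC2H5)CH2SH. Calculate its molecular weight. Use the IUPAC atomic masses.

120.21 g/mol

Atom tally by fragment:
  CH3 → C:1 H:3
  CH(OC2H5) → C:3 H:6 O:1
  CH2SH → C:1 H:3 S:1
Element totals:
  C: 5
  H: 12
  O: 1
  S: 1
Molecular formula: C5H12OS.
  M = 5(12.011) + 12(1.008) + 15.999 + 32.06
    = 60.055 + 12.096 + 15.999 + 32.060 = 120.210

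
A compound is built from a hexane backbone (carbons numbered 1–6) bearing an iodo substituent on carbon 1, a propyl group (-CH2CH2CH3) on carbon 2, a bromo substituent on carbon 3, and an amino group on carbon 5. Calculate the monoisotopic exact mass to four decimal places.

Atom tally by fragment:
  ICH2 → C:1 H:2 I:1
  CH(CH2CH2CH3) → C:4 H:8
  CH(Br) → C:1 H:1 Br:1
  CH2 → C:1 H:2
  CH(NH2) → C:1 H:3 N:1
  CH3 → C:1 H:3
Element totals:
  C: 9
  H: 19
  Br: 1
  I: 1
  N: 1
Molecular formula: C9H19BrIN.
  M = 9(12.0) + 19(1.007825) + 78.918338 + 126.904472 + 14.003074
    = 108.000000 + 19.148675 + 78.918338 + 126.904472 + 14.003074 = 346.974559

346.9746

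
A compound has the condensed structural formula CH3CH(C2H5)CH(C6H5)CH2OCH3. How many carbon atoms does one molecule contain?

Element totals:
  C: 13
  H: 20
  O: 1

13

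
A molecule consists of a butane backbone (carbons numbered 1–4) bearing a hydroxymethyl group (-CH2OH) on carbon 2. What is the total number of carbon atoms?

5

Atom tally by fragment:
  CH3 → C:1 H:3
  CH(CH2OH) → C:2 H:4 O:1
  CH2 → C:1 H:2
  CH3 → C:1 H:3
Element totals:
  C: 5
  H: 12
  O: 1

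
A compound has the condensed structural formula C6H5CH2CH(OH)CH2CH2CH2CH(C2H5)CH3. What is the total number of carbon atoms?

15

Atom tally by fragment:
  C6H5CH2 → C:7 H:7
  CH(OH) → C:1 H:2 O:1
  CH2 → C:1 H:2
  CH2 → C:1 H:2
  CH2 → C:1 H:2
  CH(C2H5) → C:3 H:6
  CH3 → C:1 H:3
Element totals:
  C: 15
  H: 24
  O: 1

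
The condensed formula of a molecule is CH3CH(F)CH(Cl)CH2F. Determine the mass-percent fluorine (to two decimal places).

Atom tally by fragment:
  CH3 → C:1 H:3
  CH(F) → C:1 H:1 F:1
  CH(Cl) → C:1 H:1 Cl:1
  CH2F → C:1 H:2 F:1
Element totals:
  C: 4
  H: 7
  Cl: 1
  F: 2
Molecular formula: C4H7ClF2.
Molar mass = 128.546 g/mol.
Mass from F: 2 × 18.998 = 37.996 g/mol.
%F = 37.996 / 128.546 × 100 = 29.56%.

29.56%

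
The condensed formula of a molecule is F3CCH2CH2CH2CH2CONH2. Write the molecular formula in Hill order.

Atom tally by fragment:
  F3CCH2 → C:2 H:2 F:3
  CH2 → C:1 H:2
  CH2 → C:1 H:2
  CH2CONH2 → C:2 H:4 O:1 N:1
Element totals:
  C: 6
  H: 10
  F: 3
  N: 1
  O: 1

C6H10F3NO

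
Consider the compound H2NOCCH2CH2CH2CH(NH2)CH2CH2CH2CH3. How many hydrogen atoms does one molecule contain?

Element totals:
  C: 9
  H: 20
  N: 2
  O: 1

20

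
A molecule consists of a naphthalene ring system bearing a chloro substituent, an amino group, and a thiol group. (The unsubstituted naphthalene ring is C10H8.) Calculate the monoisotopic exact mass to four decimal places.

Atom tally by fragment:
  naphthalene ring system core → C:10 H:8
  (− 3 ring H displaced by substituents)
  + Cl → Cl:1
  + NH2 → N:1 H:2
  + SH → S:1 H:1
Element totals:
  C: 10
  H: 8
  Cl: 1
  N: 1
  S: 1
Molecular formula: C10H8ClNS.
  M = 10(12.0) + 8(1.007825) + 34.968853 + 14.003074 + 31.972071
    = 120.000000 + 8.062600 + 34.968853 + 14.003074 + 31.972071 = 209.006598

209.0066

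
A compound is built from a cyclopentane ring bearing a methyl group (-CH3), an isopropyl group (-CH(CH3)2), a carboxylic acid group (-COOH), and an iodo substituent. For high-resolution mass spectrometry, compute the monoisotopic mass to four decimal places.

296.0273

Atom tally by fragment:
  cyclopentane ring core → C:5 H:10
  (− 4 ring H displaced by substituents)
  + CH3 → C:1 H:3
  + CH(CH3)2 → C:3 H:7
  + COOH → C:1 H:1 O:2
  + I → I:1
Element totals:
  C: 10
  H: 17
  I: 1
  O: 2
Molecular formula: C10H17IO2.
  M = 10(12.0) + 17(1.007825) + 126.904472 + 2(15.994915)
    = 120.000000 + 17.133025 + 126.904472 + 31.989830 = 296.027327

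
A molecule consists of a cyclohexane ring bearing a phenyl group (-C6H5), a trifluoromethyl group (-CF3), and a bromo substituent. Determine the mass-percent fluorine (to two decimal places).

18.56%

Atom tally by fragment:
  cyclohexane ring core → C:6 H:12
  (− 3 ring H displaced by substituents)
  + C6H5 → C:6 H:5
  + CF3 → C:1 F:3
  + Br → Br:1
Element totals:
  C: 13
  H: 14
  Br: 1
  F: 3
Molecular formula: C13H14BrF3.
Molar mass = 307.153 g/mol.
Mass from F: 3 × 18.998 = 56.994 g/mol.
%F = 56.994 / 307.153 × 100 = 18.56%.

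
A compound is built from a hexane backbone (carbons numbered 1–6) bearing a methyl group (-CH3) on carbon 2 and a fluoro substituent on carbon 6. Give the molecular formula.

Atom tally by fragment:
  CH3 → C:1 H:3
  CH(CH3) → C:2 H:4
  CH2 → C:1 H:2
  CH2 → C:1 H:2
  CH2 → C:1 H:2
  CH2F → C:1 H:2 F:1
Element totals:
  C: 7
  H: 15
  F: 1

C7H15F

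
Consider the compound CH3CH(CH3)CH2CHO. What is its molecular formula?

C5H10O

Atom tally by fragment:
  CH3 → C:1 H:3
  CH(CH3) → C:2 H:4
  CH2CHO → C:2 H:3 O:1
Element totals:
  C: 5
  H: 10
  O: 1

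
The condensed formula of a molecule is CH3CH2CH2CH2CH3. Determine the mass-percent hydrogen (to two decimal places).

16.76%

Element totals:
  C: 5
  H: 12
Molecular formula: C5H12.
Molar mass = 72.151 g/mol.
Mass from H: 12 × 1.008 = 12.096 g/mol.
%H = 12.096 / 72.151 × 100 = 16.76%.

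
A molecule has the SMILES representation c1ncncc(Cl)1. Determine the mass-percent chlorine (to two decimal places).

Atom tally by fragment:
  pyrimidine ring core → C:4 H:4 N:2
  (− 1 ring H displaced by substituents)
  + Cl → Cl:1
Element totals:
  C: 4
  H: 3
  Cl: 1
  N: 2
Molecular formula: C4H3ClN2.
Molar mass = 114.532 g/mol.
Mass from Cl: 1 × 35.45 = 35.450 g/mol.
%Cl = 35.450 / 114.532 × 100 = 30.95%.

30.95%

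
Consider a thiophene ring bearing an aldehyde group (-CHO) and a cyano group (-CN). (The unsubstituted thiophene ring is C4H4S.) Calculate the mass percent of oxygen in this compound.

Atom tally by fragment:
  thiophene ring core → C:4 H:4 S:1
  (− 2 ring H displaced by substituents)
  + CHO → C:1 H:1 O:1
  + CN → C:1 N:1
Element totals:
  C: 6
  H: 3
  N: 1
  O: 1
  S: 1
Molecular formula: C6H3NOS.
Molar mass = 137.156 g/mol.
Mass from O: 1 × 15.999 = 15.999 g/mol.
%O = 15.999 / 137.156 × 100 = 11.66%.

11.66%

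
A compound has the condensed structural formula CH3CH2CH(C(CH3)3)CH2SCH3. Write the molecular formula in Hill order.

C9H20S

Atom tally by fragment:
  CH3 → C:1 H:3
  CH2 → C:1 H:2
  CH(C(CH3)3) → C:5 H:10
  CH2SCH3 → C:2 H:5 S:1
Element totals:
  C: 9
  H: 20
  S: 1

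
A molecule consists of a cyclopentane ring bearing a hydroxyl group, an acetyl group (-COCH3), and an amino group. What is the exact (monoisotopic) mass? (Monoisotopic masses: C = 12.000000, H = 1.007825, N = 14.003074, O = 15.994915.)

Atom tally by fragment:
  cyclopentane ring core → C:5 H:10
  (− 3 ring H displaced by substituents)
  + OH → O:1 H:1
  + COCH3 → C:2 H:3 O:1
  + NH2 → N:1 H:2
Element totals:
  C: 7
  H: 13
  N: 1
  O: 2
Molecular formula: C7H13NO2.
  M = 7(12.0) + 13(1.007825) + 14.003074 + 2(15.994915)
    = 84.000000 + 13.101725 + 14.003074 + 31.989830 = 143.094629

143.0946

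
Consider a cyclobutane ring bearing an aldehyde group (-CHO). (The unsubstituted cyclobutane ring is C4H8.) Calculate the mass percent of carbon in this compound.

71.39%

Atom tally by fragment:
  cyclobutane ring core → C:4 H:8
  (− 1 ring H displaced by substituents)
  + CHO → C:1 H:1 O:1
Element totals:
  C: 5
  H: 8
  O: 1
Molecular formula: C5H8O.
Molar mass = 84.118 g/mol.
Mass from C: 5 × 12.011 = 60.055 g/mol.
%C = 60.055 / 84.118 × 100 = 71.39%.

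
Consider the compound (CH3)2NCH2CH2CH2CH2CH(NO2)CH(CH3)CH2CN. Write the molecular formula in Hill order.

Atom tally by fragment:
  (CH3)2NCH2 → C:3 H:8 N:1
  CH2 → C:1 H:2
  CH2 → C:1 H:2
  CH2 → C:1 H:2
  CH(NO2) → C:1 H:1 N:1 O:2
  CH(CH3) → C:2 H:4
  CH2CN → C:2 H:2 N:1
Element totals:
  C: 11
  H: 21
  N: 3
  O: 2

C11H21N3O2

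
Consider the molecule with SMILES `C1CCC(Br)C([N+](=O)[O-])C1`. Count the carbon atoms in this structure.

6

Atom tally by fragment:
  cyclohexane ring core → C:6 H:12
  (− 2 ring H displaced by substituents)
  + Br → Br:1
  + NO2 → N:1 O:2
Element totals:
  C: 6
  H: 10
  Br: 1
  N: 1
  O: 2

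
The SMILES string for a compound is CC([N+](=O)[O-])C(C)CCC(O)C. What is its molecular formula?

C8H17NO3

Atom tally by fragment:
  CH3 → C:1 H:3
  CH(NO2) → C:1 H:1 N:1 O:2
  CH(CH3) → C:2 H:4
  CH2 → C:1 H:2
  CH2 → C:1 H:2
  CH(OH) → C:1 H:2 O:1
  CH3 → C:1 H:3
Element totals:
  C: 8
  H: 17
  N: 1
  O: 3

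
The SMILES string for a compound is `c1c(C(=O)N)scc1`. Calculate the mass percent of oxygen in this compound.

12.58%

Atom tally by fragment:
  thiophene ring core → C:4 H:4 S:1
  (− 1 ring H displaced by substituents)
  + CONH2 → C:1 H:2 O:1 N:1
Element totals:
  C: 5
  H: 5
  N: 1
  O: 1
  S: 1
Molecular formula: C5H5NOS.
Molar mass = 127.161 g/mol.
Mass from O: 1 × 15.999 = 15.999 g/mol.
%O = 15.999 / 127.161 × 100 = 12.58%.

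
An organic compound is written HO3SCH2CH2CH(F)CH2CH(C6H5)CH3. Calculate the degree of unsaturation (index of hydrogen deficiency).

Atom tally by fragment:
  HO3SCH2 → C:1 H:3 S:1 O:3
  CH2 → C:1 H:2
  CH(F) → C:1 H:1 F:1
  CH2 → C:1 H:2
  CH(C6H5) → C:7 H:6
  CH3 → C:1 H:3
Element totals:
  C: 12
  H: 17
  F: 1
  O: 3
  S: 1
Molecular formula: C12H17FO3S.
DoU = (2C + 2 + N − H − X) / 2 = (2·12 + 2 + 0 − 17 − 1) / 2 = 4.

4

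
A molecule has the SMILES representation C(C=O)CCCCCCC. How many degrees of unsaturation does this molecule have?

Atom tally by fragment:
  OHCCH2 → C:2 H:3 O:1
  CH2 → C:1 H:2
  CH2 → C:1 H:2
  CH2 → C:1 H:2
  CH2 → C:1 H:2
  CH2 → C:1 H:2
  CH2 → C:1 H:2
  CH3 → C:1 H:3
Element totals:
  C: 9
  H: 18
  O: 1
Molecular formula: C9H18O.
DoU = (2C + 2 + N − H − X) / 2 = (2·9 + 2 + 0 − 18 − 0) / 2 = 1.

1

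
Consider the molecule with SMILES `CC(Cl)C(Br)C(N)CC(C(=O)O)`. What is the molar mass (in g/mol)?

Atom tally by fragment:
  CH3 → C:1 H:3
  CH(Cl) → C:1 H:1 Cl:1
  CH(Br) → C:1 H:1 Br:1
  CH(NH2) → C:1 H:3 N:1
  CH2 → C:1 H:2
  CH2COOH → C:2 H:3 O:2
Element totals:
  C: 7
  H: 13
  Br: 1
  Cl: 1
  N: 1
  O: 2
Molecular formula: C7H13BrClNO2.
  M = 7(12.011) + 13(1.008) + 79.904 + 35.45 + 14.007 + 2(15.999)
    = 84.077 + 13.104 + 79.904 + 35.450 + 14.007 + 31.998 = 258.540

258.54 g/mol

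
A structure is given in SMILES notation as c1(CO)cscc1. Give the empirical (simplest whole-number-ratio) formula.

C5H6OS

Atom tally by fragment:
  thiophene ring core → C:4 H:4 S:1
  (− 1 ring H displaced by substituents)
  + CH2OH → C:1 H:3 O:1
Element totals:
  C: 5
  H: 6
  O: 1
  S: 1
Molecular formula: C5H6OS.
gcd of subscripts (5, 6, 1, 1) = 1, so the empirical formula equals the molecular formula.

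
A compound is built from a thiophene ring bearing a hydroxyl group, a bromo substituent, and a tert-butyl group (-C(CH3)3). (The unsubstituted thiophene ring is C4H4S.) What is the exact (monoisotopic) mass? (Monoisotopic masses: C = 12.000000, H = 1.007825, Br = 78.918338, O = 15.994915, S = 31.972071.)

Atom tally by fragment:
  thiophene ring core → C:4 H:4 S:1
  (− 3 ring H displaced by substituents)
  + OH → O:1 H:1
  + Br → Br:1
  + C(CH3)3 → C:4 H:9
Element totals:
  C: 8
  H: 11
  Br: 1
  O: 1
  S: 1
Molecular formula: C8H11BrOS.
  M = 8(12.0) + 11(1.007825) + 78.918338 + 15.994915 + 31.972071
    = 96.000000 + 11.086075 + 78.918338 + 15.994915 + 31.972071 = 233.971399

233.9714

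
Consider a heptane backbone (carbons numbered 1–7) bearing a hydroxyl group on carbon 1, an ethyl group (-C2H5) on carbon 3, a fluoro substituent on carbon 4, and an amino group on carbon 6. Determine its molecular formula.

Atom tally by fragment:
  HOCH2 → C:1 H:3 O:1
  CH2 → C:1 H:2
  CH(C2H5) → C:3 H:6
  CH(F) → C:1 H:1 F:1
  CH2 → C:1 H:2
  CH(NH2) → C:1 H:3 N:1
  CH3 → C:1 H:3
Element totals:
  C: 9
  H: 20
  F: 1
  N: 1
  O: 1

C9H20FNO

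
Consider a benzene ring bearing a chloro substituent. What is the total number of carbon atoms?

6

Atom tally by fragment:
  benzene ring core → C:6 H:6
  (− 1 ring H displaced by substituents)
  + Cl → Cl:1
Element totals:
  C: 6
  H: 5
  Cl: 1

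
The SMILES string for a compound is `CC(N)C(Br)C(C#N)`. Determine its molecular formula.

C5H9BrN2

Atom tally by fragment:
  CH3 → C:1 H:3
  CH(NH2) → C:1 H:3 N:1
  CH(Br) → C:1 H:1 Br:1
  CH2CN → C:2 H:2 N:1
Element totals:
  C: 5
  H: 9
  Br: 1
  N: 2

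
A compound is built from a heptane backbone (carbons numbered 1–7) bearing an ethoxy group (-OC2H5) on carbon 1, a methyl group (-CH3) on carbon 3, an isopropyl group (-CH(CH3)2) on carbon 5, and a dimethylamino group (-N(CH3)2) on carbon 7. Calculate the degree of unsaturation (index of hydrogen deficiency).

Atom tally by fragment:
  C2H5OCH2 → C:3 H:7 O:1
  CH2 → C:1 H:2
  CH(CH3) → C:2 H:4
  CH2 → C:1 H:2
  CH(CH(CH3)2) → C:4 H:8
  CH2 → C:1 H:2
  CH2N(CH3)2 → C:3 H:8 N:1
Element totals:
  C: 15
  H: 33
  N: 1
  O: 1
Molecular formula: C15H33NO.
DoU = (2C + 2 + N − H − X) / 2 = (2·15 + 2 + 1 − 33 − 0) / 2 = 0.

0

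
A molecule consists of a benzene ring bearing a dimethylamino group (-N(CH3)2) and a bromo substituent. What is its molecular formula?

Atom tally by fragment:
  benzene ring core → C:6 H:6
  (− 2 ring H displaced by substituents)
  + N(CH3)2 → N:1 C:2 H:6
  + Br → Br:1
Element totals:
  C: 8
  H: 10
  Br: 1
  N: 1

C8H10BrN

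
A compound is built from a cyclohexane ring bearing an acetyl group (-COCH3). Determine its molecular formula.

C8H14O

Atom tally by fragment:
  cyclohexane ring core → C:6 H:12
  (− 1 ring H displaced by substituents)
  + COCH3 → C:2 H:3 O:1
Element totals:
  C: 8
  H: 14
  O: 1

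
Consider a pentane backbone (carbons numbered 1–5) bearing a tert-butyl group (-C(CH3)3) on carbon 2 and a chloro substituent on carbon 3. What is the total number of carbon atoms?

Atom tally by fragment:
  CH3 → C:1 H:3
  CH(C(CH3)3) → C:5 H:10
  CH(Cl) → C:1 H:1 Cl:1
  CH2 → C:1 H:2
  CH3 → C:1 H:3
Element totals:
  C: 9
  H: 19
  Cl: 1

9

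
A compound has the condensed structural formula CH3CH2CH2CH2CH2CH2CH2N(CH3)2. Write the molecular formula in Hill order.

Atom tally by fragment:
  CH3 → C:1 H:3
  CH2 → C:1 H:2
  CH2 → C:1 H:2
  CH2 → C:1 H:2
  CH2 → C:1 H:2
  CH2 → C:1 H:2
  CH2N(CH3)2 → C:3 H:8 N:1
Element totals:
  C: 9
  H: 21
  N: 1

C9H21N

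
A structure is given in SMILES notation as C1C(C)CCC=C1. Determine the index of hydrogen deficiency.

Atom tally by fragment:
  cyclohexene ring core → C:6 H:10
  (− 1 ring H displaced by substituents)
  + CH3 → C:1 H:3
Element totals:
  C: 7
  H: 12
Molecular formula: C7H12.
DoU = (2C + 2 + N − H − X) / 2 = (2·7 + 2 + 0 − 12 − 0) / 2 = 2.

2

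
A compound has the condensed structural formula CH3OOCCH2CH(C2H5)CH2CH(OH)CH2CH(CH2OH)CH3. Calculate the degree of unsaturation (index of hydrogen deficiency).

Element totals:
  C: 12
  H: 24
  O: 4
Molecular formula: C12H24O4.
DoU = (2C + 2 + N − H − X) / 2 = (2·12 + 2 + 0 − 24 − 0) / 2 = 1.

1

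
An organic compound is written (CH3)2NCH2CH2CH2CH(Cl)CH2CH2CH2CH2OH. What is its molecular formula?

C10H22ClNO

Atom tally by fragment:
  (CH3)2NCH2 → C:3 H:8 N:1
  CH2 → C:1 H:2
  CH2 → C:1 H:2
  CH(Cl) → C:1 H:1 Cl:1
  CH2 → C:1 H:2
  CH2 → C:1 H:2
  CH2 → C:1 H:2
  CH2OH → C:1 H:3 O:1
Element totals:
  C: 10
  H: 22
  Cl: 1
  N: 1
  O: 1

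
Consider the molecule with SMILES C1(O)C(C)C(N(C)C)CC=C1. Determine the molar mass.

155.24 g/mol

Atom tally by fragment:
  cyclohexene ring core → C:6 H:10
  (− 3 ring H displaced by substituents)
  + OH → O:1 H:1
  + CH3 → C:1 H:3
  + N(CH3)2 → N:1 C:2 H:6
Element totals:
  C: 9
  H: 17
  N: 1
  O: 1
Molecular formula: C9H17NO.
  M = 9(12.011) + 17(1.008) + 14.007 + 15.999
    = 108.099 + 17.136 + 14.007 + 15.999 = 155.241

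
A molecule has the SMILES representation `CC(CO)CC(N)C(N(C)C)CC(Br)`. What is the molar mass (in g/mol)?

Atom tally by fragment:
  CH3 → C:1 H:3
  CH(CH2OH) → C:2 H:4 O:1
  CH2 → C:1 H:2
  CH(NH2) → C:1 H:3 N:1
  CH(N(CH3)2) → C:3 H:7 N:1
  CH2 → C:1 H:2
  CH2Br → C:1 H:2 Br:1
Element totals:
  C: 10
  H: 23
  Br: 1
  N: 2
  O: 1
Molecular formula: C10H23BrN2O.
  M = 10(12.011) + 23(1.008) + 79.904 + 2(14.007) + 15.999
    = 120.110 + 23.184 + 79.904 + 28.014 + 15.999 = 267.211

267.21 g/mol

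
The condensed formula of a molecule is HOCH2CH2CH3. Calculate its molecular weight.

Atom tally by fragment:
  HOCH2CH2 → C:2 H:5 O:1
  CH3 → C:1 H:3
Element totals:
  C: 3
  H: 8
  O: 1
Molecular formula: C3H8O.
  M = 3(12.011) + 8(1.008) + 15.999
    = 36.033 + 8.064 + 15.999 = 60.096

60.10 g/mol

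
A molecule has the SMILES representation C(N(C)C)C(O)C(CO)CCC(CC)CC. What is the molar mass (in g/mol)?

Atom tally by fragment:
  (CH3)2NCH2 → C:3 H:8 N:1
  CH(OH) → C:1 H:2 O:1
  CH(CH2OH) → C:2 H:4 O:1
  CH2 → C:1 H:2
  CH2 → C:1 H:2
  CH(C2H5) → C:3 H:6
  CH2 → C:1 H:2
  CH3 → C:1 H:3
Element totals:
  C: 13
  H: 29
  N: 1
  O: 2
Molecular formula: C13H29NO2.
  M = 13(12.011) + 29(1.008) + 14.007 + 2(15.999)
    = 156.143 + 29.232 + 14.007 + 31.998 = 231.380

231.38 g/mol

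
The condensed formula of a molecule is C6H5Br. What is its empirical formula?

Atom tally by fragment:
  benzene ring core → C:6 H:6
  (− 1 ring H displaced by substituents)
  + Br → Br:1
Element totals:
  C: 6
  H: 5
  Br: 1
Molecular formula: C6H5Br.
gcd of subscripts (1, 6, 5) = 1, so the empirical formula equals the molecular formula.

C6H5Br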